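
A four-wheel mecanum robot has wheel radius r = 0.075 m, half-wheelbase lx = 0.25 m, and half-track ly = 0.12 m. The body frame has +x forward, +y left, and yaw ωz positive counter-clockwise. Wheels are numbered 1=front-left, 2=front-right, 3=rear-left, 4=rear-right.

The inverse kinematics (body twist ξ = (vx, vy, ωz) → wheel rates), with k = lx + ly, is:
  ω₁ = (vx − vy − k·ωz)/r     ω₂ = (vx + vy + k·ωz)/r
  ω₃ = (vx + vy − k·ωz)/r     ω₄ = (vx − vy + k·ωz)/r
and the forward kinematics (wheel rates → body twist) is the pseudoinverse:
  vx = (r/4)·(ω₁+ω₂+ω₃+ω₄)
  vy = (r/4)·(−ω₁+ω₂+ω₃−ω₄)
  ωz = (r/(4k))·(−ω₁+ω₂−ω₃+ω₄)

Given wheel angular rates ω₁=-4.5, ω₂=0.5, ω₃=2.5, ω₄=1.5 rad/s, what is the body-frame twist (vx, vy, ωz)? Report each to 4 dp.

(0.0000, 0.1125, 0.2027)

k = lx + ly = 0.25 + 0.12 = 0.3700
ω₁+ω₂+ω₃+ω₄ = 0.0000  →  vx = (0.075/4)·0.0000 = 0.0000
−ω₁+ω₂+ω₃−ω₄ = 6.0000  →  vy = (0.075/4)·6.0000 = 0.1125
−ω₁+ω₂−ω₃+ω₄ = 4.0000  →  ωz = (0.075/1.4800)·4.0000 = 0.2027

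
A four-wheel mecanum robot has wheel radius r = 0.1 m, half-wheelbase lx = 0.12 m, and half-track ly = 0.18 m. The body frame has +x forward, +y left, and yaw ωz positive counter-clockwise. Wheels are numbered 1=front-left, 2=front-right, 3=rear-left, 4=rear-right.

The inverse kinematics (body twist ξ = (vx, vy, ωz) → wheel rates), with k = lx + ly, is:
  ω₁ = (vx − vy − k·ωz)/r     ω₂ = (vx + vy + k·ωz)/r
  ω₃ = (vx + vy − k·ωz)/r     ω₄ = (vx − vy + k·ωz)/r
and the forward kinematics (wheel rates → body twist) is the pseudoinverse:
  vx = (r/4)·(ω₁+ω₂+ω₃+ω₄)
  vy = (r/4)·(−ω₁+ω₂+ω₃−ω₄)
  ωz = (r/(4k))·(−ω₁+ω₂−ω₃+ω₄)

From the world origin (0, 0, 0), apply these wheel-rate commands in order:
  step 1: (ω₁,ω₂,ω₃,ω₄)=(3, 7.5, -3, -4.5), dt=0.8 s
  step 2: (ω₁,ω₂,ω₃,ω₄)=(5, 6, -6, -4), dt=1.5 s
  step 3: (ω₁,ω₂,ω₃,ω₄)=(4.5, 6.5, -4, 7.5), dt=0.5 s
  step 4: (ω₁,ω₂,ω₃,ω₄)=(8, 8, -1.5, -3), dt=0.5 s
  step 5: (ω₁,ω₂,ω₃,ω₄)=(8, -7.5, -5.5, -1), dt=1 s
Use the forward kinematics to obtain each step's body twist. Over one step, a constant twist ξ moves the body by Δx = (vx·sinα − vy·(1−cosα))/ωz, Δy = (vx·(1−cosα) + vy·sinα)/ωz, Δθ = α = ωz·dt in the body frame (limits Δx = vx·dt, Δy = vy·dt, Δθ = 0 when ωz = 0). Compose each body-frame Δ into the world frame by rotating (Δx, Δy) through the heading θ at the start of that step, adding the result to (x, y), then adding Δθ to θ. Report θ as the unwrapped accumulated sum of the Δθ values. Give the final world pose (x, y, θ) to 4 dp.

(0.5106, -0.1775, 0.1583)

step 1: ξ=(vx,vy,ωz)=(0.0750, 0.1500, 0.2500), dt=0.8 → body Δ=(0.0476, 0.1252, 0.2000) → world pose (0.0476, 0.1252, 0.2000)
step 2: ξ=(vx,vy,ωz)=(0.0250, -0.0250, 0.2500), dt=1.5 → body Δ=(0.0436, -0.0297, 0.3750) → world pose (0.0962, 0.1048, 0.5750)
step 3: ξ=(vx,vy,ωz)=(0.3625, -0.2375, 1.1250), dt=0.5 → body Δ=(0.2044, -0.0629, 0.5625) → world pose (0.3020, 0.1631, 1.1375)
step 4: ξ=(vx,vy,ωz)=(0.2875, 0.0375, -0.1250), dt=0.5 → body Δ=(0.1442, 0.0142, -0.0625) → world pose (0.3496, 0.3000, 1.0750)
step 5: ξ=(vx,vy,ωz)=(-0.1500, -0.5000, -0.9167), dt=1.0 → body Δ=(-0.3434, -0.3688, -0.9167) → world pose (0.5106, -0.1775, 0.1583)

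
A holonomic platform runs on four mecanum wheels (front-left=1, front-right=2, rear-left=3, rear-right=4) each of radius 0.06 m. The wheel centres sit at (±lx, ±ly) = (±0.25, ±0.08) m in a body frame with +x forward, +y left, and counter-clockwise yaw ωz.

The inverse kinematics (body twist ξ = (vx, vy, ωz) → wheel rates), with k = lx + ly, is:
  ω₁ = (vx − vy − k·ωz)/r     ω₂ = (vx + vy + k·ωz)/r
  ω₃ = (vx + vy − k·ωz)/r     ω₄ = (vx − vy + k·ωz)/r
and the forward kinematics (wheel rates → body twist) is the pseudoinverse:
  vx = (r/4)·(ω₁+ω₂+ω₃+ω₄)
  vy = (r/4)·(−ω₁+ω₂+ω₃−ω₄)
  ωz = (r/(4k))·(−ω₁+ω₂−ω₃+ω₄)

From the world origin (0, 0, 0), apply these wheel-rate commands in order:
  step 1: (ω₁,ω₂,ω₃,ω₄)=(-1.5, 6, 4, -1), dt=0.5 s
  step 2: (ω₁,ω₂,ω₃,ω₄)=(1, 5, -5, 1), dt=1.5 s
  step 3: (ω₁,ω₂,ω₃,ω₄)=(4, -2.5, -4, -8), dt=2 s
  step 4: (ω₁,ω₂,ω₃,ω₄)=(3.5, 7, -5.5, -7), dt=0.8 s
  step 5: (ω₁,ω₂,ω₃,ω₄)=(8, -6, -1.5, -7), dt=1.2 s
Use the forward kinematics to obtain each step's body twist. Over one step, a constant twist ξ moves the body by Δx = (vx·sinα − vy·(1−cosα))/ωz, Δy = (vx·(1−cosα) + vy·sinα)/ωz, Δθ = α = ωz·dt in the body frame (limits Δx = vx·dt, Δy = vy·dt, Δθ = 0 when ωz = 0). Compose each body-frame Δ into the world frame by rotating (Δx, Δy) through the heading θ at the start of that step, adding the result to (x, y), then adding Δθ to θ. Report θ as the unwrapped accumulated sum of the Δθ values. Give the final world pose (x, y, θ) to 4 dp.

(-0.3540, -0.0572, -1.2068)

step 1: ξ=(vx,vy,ωz)=(0.1125, 0.1875, 0.1136), dt=0.5 → body Δ=(0.0536, 0.0953, 0.0568) → world pose (0.0536, 0.0953, 0.0568)
step 2: ξ=(vx,vy,ωz)=(0.0300, -0.0300, 0.4545), dt=1.5 → body Δ=(0.0563, -0.0268, 0.6818) → world pose (0.1113, 0.0717, 0.7386)
step 3: ξ=(vx,vy,ωz)=(-0.1575, -0.0375, -0.4773), dt=2.0 → body Δ=(-0.3025, 0.0751, -0.9545) → world pose (-0.1629, -0.0764, -0.2159)
step 4: ξ=(vx,vy,ωz)=(-0.0300, 0.0750, 0.0909), dt=0.8 → body Δ=(-0.0262, 0.0591, 0.0727) → world pose (-0.1758, -0.0131, -0.1432)
step 5: ξ=(vx,vy,ωz)=(-0.0975, -0.1275, -0.8864), dt=1.2 → body Δ=(-0.1701, -0.0692, -1.0636) → world pose (-0.3540, -0.0572, -1.2068)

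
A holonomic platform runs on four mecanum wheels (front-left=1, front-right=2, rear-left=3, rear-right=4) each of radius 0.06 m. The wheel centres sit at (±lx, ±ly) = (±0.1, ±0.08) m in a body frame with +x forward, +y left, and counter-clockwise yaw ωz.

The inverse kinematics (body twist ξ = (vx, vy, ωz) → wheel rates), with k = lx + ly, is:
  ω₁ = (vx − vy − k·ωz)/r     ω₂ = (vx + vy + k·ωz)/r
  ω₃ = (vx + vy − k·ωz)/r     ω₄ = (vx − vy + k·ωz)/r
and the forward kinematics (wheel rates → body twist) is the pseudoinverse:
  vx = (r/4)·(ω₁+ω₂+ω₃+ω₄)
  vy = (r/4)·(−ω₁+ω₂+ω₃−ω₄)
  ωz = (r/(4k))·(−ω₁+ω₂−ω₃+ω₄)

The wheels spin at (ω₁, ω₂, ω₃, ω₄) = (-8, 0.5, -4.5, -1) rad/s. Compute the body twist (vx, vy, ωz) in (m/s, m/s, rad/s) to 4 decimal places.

k = lx + ly = 0.1 + 0.08 = 0.1800
ω₁+ω₂+ω₃+ω₄ = -13.0000  →  vx = (0.06/4)·-13.0000 = -0.1950
−ω₁+ω₂+ω₃−ω₄ = 5.0000  →  vy = (0.06/4)·5.0000 = 0.0750
−ω₁+ω₂−ω₃+ω₄ = 12.0000  →  ωz = (0.06/0.7200)·12.0000 = 1.0000

(-0.1950, 0.0750, 1.0000)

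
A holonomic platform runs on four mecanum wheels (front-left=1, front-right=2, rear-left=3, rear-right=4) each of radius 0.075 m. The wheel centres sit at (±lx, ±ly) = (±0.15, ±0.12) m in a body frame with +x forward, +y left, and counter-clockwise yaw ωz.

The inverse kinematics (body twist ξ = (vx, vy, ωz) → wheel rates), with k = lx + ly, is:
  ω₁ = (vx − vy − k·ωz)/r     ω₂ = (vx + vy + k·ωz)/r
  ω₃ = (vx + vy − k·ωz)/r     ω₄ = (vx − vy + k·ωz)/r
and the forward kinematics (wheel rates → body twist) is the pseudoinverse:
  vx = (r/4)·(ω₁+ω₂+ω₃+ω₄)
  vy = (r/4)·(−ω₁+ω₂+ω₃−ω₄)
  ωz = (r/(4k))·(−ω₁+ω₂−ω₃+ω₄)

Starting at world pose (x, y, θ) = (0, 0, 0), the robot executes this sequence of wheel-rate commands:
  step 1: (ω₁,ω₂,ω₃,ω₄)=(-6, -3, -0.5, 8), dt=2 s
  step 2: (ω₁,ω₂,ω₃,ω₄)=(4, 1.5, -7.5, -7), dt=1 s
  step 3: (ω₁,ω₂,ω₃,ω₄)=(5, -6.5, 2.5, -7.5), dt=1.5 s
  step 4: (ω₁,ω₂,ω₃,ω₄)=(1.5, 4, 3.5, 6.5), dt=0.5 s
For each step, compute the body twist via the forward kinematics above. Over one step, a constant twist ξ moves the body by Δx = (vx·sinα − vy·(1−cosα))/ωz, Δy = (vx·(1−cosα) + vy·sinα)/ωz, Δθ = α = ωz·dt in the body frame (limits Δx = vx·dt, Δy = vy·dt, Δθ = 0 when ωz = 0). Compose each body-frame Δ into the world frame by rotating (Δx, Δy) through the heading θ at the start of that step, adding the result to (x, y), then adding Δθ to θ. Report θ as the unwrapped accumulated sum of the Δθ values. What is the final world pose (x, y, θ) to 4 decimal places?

step 1: ξ=(vx,vy,ωz)=(-0.0281, -0.1031, 0.7986), dt=2.0 → body Δ=(0.0973, -0.1652, 1.5972) → world pose (0.0973, -0.1652, 1.5972)
step 2: ξ=(vx,vy,ωz)=(-0.1688, -0.0562, -0.1389), dt=1.0 → body Δ=(-0.1721, -0.0444, -0.1389) → world pose (0.1462, -0.3361, 1.4583)
step 3: ξ=(vx,vy,ωz)=(-0.1219, -0.0281, -1.4931), dt=1.5 → body Δ=(-0.0946, 0.1175, -2.2396) → world pose (0.0189, -0.4169, -0.7812)
step 4: ξ=(vx,vy,ωz)=(0.2906, -0.0094, 0.3819), dt=0.5 → body Δ=(0.1449, 0.0092, 0.1910) → world pose (0.1282, -0.5124, -0.5903)

(0.1282, -0.5124, -0.5903)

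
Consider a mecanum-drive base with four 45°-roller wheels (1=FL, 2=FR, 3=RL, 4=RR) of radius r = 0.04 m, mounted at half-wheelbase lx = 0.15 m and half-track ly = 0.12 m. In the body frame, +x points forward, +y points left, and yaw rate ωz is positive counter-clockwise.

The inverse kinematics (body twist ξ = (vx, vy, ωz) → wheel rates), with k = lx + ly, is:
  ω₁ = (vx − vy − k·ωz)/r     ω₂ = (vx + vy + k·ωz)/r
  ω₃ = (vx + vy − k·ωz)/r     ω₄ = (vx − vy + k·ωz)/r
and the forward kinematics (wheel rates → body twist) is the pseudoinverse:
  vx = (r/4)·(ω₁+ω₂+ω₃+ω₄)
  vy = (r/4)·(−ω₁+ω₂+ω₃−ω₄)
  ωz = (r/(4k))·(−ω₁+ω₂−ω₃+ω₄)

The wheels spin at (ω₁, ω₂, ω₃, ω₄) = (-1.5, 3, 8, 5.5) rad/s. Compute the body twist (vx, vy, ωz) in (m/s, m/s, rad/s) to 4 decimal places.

(0.1500, 0.0700, 0.0741)

k = lx + ly = 0.15 + 0.12 = 0.2700
ω₁+ω₂+ω₃+ω₄ = 15.0000  →  vx = (0.04/4)·15.0000 = 0.1500
−ω₁+ω₂+ω₃−ω₄ = 7.0000  →  vy = (0.04/4)·7.0000 = 0.0700
−ω₁+ω₂−ω₃+ω₄ = 2.0000  →  ωz = (0.04/1.0800)·2.0000 = 0.0741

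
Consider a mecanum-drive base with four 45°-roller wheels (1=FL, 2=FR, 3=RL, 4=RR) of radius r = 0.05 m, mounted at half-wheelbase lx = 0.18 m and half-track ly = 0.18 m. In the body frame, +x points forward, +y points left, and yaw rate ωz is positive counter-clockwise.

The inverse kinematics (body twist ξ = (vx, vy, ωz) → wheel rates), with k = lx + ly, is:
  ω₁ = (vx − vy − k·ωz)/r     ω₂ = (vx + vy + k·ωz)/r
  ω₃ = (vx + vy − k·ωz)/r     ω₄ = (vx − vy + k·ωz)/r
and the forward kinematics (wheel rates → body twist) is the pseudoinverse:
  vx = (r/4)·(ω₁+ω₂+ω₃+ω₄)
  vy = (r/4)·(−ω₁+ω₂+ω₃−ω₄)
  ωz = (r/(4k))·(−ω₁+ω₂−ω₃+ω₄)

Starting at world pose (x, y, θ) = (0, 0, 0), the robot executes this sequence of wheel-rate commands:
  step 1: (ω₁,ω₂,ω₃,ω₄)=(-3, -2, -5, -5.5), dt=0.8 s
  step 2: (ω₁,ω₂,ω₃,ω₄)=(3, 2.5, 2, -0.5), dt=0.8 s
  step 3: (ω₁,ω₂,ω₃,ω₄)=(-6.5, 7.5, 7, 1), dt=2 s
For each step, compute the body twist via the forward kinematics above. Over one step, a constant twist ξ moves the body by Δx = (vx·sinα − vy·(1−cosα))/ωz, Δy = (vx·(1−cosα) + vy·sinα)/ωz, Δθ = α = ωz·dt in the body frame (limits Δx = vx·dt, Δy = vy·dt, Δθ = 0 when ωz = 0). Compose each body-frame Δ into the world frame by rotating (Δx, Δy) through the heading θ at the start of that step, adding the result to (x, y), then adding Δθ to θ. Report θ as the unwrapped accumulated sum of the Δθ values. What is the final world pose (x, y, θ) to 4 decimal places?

step 1: ξ=(vx,vy,ωz)=(-0.1938, 0.0188, 0.0174), dt=0.8 → body Δ=(-0.1551, 0.0139, 0.0139) → world pose (-0.1551, 0.0139, 0.0139)
step 2: ξ=(vx,vy,ωz)=(0.0875, 0.0250, -0.1042), dt=0.8 → body Δ=(0.0708, 0.0171, -0.0833) → world pose (-0.0846, 0.0320, -0.0694)
step 3: ξ=(vx,vy,ωz)=(0.1125, 0.2500, 0.2778), dt=2.0 → body Δ=(0.0783, 0.5356, 0.5556) → world pose (0.0306, 0.5608, 0.4861)

(0.0306, 0.5608, 0.4861)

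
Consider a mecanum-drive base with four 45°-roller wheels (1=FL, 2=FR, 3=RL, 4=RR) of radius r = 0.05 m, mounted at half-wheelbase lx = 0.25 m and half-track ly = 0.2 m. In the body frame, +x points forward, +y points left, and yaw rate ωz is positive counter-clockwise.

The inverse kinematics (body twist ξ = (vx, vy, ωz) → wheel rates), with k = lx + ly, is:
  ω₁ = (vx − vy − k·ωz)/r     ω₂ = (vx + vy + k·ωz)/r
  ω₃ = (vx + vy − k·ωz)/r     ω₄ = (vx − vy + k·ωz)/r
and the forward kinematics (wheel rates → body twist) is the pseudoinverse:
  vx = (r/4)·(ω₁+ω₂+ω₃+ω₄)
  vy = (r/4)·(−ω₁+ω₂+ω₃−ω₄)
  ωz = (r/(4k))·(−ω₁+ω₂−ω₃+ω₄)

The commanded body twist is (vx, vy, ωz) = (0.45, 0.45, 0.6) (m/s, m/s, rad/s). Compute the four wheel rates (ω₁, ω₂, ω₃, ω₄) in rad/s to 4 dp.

(-5.4000, 23.4000, 12.6000, 5.4000)

k = lx + ly = 0.25 + 0.2 = 0.4500;  k·ωz = 0.4500·0.6 = 0.2700
ω₁ (FL) = (vx − vy − k·ωz)/r = -0.2700/0.05 = -5.4000
ω₂ (FR) = (vx + vy + k·ωz)/r = 1.1700/0.05 = 23.4000
ω₃ (RL) = (vx + vy − k·ωz)/r = 0.6300/0.05 = 12.6000
ω₄ (RR) = (vx − vy + k·ωz)/r = 0.2700/0.05 = 5.4000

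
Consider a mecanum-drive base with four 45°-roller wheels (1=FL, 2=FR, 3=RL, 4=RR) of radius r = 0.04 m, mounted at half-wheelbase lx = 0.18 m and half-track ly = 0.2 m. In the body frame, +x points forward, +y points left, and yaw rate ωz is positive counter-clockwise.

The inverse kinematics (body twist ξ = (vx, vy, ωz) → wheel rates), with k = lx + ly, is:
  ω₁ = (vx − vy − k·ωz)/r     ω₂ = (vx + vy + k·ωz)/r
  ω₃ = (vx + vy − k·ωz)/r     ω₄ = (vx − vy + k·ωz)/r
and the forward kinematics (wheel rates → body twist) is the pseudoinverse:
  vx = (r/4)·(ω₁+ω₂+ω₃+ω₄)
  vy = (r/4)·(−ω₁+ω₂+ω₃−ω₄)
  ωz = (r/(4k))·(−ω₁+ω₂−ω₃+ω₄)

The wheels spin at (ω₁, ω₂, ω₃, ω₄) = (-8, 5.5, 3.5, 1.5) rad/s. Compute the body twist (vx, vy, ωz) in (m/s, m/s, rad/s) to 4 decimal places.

(0.0250, 0.1550, 0.3026)

k = lx + ly = 0.18 + 0.2 = 0.3800
ω₁+ω₂+ω₃+ω₄ = 2.5000  →  vx = (0.04/4)·2.5000 = 0.0250
−ω₁+ω₂+ω₃−ω₄ = 15.5000  →  vy = (0.04/4)·15.5000 = 0.1550
−ω₁+ω₂−ω₃+ω₄ = 11.5000  →  ωz = (0.04/1.5200)·11.5000 = 0.3026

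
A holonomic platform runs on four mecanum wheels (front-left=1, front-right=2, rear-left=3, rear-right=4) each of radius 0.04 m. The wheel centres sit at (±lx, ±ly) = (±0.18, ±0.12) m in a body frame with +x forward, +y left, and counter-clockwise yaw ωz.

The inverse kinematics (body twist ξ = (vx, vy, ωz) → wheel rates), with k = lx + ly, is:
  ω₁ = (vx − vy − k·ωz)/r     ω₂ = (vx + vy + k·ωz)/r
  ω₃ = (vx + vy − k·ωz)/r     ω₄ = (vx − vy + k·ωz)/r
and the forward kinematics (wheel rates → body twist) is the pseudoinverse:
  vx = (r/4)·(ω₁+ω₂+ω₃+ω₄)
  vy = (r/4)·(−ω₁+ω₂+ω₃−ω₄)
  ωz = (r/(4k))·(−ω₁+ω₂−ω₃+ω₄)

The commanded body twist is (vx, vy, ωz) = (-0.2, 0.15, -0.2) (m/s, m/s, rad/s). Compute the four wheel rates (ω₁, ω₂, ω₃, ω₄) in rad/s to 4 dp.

(-7.2500, -2.7500, 0.2500, -10.2500)

k = lx + ly = 0.18 + 0.12 = 0.3000;  k·ωz = 0.3000·-0.2 = -0.0600
ω₁ (FL) = (vx − vy − k·ωz)/r = -0.2900/0.04 = -7.2500
ω₂ (FR) = (vx + vy + k·ωz)/r = -0.1100/0.04 = -2.7500
ω₃ (RL) = (vx + vy − k·ωz)/r = 0.0100/0.04 = 0.2500
ω₄ (RR) = (vx − vy + k·ωz)/r = -0.4100/0.04 = -10.2500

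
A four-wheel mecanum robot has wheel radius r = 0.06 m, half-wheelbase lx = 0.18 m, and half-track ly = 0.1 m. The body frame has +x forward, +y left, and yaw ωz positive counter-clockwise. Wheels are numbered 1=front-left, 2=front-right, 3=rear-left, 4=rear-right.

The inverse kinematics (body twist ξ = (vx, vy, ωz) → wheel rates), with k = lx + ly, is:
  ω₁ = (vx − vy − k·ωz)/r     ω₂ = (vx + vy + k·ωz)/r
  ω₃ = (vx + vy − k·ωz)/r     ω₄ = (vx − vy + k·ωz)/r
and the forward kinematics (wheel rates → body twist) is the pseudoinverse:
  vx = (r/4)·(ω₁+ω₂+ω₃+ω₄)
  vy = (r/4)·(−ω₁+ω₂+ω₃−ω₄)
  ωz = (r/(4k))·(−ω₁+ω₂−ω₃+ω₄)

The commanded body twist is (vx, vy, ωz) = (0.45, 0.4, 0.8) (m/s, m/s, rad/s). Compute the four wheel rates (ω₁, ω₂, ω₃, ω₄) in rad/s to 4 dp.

k = lx + ly = 0.18 + 0.1 = 0.2800;  k·ωz = 0.2800·0.8 = 0.2240
ω₁ (FL) = (vx − vy − k·ωz)/r = -0.1740/0.06 = -2.9000
ω₂ (FR) = (vx + vy + k·ωz)/r = 1.0740/0.06 = 17.9000
ω₃ (RL) = (vx + vy − k·ωz)/r = 0.6260/0.06 = 10.4333
ω₄ (RR) = (vx − vy + k·ωz)/r = 0.2740/0.06 = 4.5667

(-2.9000, 17.9000, 10.4333, 4.5667)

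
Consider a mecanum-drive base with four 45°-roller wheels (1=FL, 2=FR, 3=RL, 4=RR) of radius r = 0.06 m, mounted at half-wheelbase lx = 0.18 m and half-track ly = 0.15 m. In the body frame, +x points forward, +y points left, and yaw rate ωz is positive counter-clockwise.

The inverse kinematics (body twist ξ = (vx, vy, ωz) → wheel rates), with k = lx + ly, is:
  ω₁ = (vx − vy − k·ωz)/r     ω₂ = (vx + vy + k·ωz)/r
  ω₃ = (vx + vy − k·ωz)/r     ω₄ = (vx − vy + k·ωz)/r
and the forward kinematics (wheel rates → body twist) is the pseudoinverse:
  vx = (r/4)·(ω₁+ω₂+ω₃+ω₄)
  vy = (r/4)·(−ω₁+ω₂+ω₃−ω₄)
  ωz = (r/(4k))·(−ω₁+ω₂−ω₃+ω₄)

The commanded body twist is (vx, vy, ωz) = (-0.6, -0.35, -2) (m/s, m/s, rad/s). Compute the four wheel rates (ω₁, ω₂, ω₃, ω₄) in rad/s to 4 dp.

k = lx + ly = 0.18 + 0.15 = 0.3300;  k·ωz = 0.3300·-2 = -0.6600
ω₁ (FL) = (vx − vy − k·ωz)/r = 0.4100/0.06 = 6.8333
ω₂ (FR) = (vx + vy + k·ωz)/r = -1.6100/0.06 = -26.8333
ω₃ (RL) = (vx + vy − k·ωz)/r = -0.2900/0.06 = -4.8333
ω₄ (RR) = (vx − vy + k·ωz)/r = -0.9100/0.06 = -15.1667

(6.8333, -26.8333, -4.8333, -15.1667)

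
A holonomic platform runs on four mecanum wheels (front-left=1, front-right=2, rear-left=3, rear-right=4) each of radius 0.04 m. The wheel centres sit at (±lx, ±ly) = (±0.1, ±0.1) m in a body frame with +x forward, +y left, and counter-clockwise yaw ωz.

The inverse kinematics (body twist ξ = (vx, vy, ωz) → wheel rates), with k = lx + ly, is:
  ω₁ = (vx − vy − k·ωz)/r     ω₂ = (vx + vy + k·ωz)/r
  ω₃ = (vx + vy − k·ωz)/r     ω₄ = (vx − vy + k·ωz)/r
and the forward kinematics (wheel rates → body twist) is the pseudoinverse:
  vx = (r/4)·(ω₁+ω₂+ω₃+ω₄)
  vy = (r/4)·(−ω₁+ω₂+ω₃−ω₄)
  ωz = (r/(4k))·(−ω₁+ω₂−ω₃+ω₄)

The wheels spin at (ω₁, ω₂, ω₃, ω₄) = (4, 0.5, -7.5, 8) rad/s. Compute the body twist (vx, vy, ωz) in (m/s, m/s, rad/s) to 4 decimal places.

(0.0500, -0.1900, 0.6000)

k = lx + ly = 0.1 + 0.1 = 0.2000
ω₁+ω₂+ω₃+ω₄ = 5.0000  →  vx = (0.04/4)·5.0000 = 0.0500
−ω₁+ω₂+ω₃−ω₄ = -19.0000  →  vy = (0.04/4)·-19.0000 = -0.1900
−ω₁+ω₂−ω₃+ω₄ = 12.0000  →  ωz = (0.04/0.8000)·12.0000 = 0.6000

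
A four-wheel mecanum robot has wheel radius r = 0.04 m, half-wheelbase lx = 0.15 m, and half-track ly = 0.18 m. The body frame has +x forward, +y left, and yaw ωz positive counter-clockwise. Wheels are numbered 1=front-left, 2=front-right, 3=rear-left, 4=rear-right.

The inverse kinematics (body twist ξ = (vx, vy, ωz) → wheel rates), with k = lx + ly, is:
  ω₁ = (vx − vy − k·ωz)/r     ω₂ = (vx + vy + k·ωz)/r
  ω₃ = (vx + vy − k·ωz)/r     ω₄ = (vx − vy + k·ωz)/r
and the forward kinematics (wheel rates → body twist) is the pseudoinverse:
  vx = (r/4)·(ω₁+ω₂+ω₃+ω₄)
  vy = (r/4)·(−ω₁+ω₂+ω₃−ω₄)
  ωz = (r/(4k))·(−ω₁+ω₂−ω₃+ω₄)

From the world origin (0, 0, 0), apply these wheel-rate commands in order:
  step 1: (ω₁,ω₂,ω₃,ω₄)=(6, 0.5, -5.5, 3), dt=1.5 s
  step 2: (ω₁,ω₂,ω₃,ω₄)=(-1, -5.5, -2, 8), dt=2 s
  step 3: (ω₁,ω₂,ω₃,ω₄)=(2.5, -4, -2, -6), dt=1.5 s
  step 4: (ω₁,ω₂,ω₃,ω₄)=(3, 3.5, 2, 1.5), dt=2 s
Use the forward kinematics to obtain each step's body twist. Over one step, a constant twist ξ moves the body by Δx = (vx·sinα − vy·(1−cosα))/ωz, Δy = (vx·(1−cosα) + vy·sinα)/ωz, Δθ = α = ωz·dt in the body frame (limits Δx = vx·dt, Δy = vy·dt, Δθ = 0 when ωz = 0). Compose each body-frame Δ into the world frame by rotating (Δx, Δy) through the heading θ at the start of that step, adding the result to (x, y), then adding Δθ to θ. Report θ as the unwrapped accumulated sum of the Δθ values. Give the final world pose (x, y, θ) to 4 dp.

step 1: ξ=(vx,vy,ωz)=(0.0400, -0.1400, 0.0909), dt=1.5 → body Δ=(0.0741, -0.2053, 0.1364) → world pose (0.0741, -0.2053, 0.1364)
step 2: ξ=(vx,vy,ωz)=(-0.0050, -0.1450, 0.1667), dt=2.0 → body Δ=(0.0381, -0.2863, 0.3333) → world pose (0.1507, -0.4837, 0.4697)
step 3: ξ=(vx,vy,ωz)=(-0.0950, -0.0250, -0.3182), dt=1.5 → body Δ=(-0.1459, -0.0027, -0.4773) → world pose (0.0219, -0.5522, -0.0076)
step 4: ξ=(vx,vy,ωz)=(0.1000, 0.0100, 0.0000), dt=2.0 → body Δ=(0.2000, 0.0200, 0.0000) → world pose (0.2220, -0.5337, -0.0076)

(0.2220, -0.5337, -0.0076)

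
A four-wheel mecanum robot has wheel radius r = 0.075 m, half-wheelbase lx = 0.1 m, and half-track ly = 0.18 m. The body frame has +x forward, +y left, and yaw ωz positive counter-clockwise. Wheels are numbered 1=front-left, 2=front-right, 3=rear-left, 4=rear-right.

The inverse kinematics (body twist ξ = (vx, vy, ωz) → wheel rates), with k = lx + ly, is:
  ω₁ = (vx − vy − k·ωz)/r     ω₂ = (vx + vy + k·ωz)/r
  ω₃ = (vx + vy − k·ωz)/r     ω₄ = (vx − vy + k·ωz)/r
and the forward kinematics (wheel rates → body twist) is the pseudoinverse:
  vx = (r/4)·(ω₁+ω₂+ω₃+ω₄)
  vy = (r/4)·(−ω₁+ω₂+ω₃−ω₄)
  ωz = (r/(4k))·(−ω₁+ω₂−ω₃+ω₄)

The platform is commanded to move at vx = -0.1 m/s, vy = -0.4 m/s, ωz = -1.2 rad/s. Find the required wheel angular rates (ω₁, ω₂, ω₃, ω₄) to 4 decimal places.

(8.4800, -11.1467, -2.1867, -0.4800)

k = lx + ly = 0.1 + 0.18 = 0.2800;  k·ωz = 0.2800·-1.2 = -0.3360
ω₁ (FL) = (vx − vy − k·ωz)/r = 0.6360/0.075 = 8.4800
ω₂ (FR) = (vx + vy + k·ωz)/r = -0.8360/0.075 = -11.1467
ω₃ (RL) = (vx + vy − k·ωz)/r = -0.1640/0.075 = -2.1867
ω₄ (RR) = (vx − vy + k·ωz)/r = -0.0360/0.075 = -0.4800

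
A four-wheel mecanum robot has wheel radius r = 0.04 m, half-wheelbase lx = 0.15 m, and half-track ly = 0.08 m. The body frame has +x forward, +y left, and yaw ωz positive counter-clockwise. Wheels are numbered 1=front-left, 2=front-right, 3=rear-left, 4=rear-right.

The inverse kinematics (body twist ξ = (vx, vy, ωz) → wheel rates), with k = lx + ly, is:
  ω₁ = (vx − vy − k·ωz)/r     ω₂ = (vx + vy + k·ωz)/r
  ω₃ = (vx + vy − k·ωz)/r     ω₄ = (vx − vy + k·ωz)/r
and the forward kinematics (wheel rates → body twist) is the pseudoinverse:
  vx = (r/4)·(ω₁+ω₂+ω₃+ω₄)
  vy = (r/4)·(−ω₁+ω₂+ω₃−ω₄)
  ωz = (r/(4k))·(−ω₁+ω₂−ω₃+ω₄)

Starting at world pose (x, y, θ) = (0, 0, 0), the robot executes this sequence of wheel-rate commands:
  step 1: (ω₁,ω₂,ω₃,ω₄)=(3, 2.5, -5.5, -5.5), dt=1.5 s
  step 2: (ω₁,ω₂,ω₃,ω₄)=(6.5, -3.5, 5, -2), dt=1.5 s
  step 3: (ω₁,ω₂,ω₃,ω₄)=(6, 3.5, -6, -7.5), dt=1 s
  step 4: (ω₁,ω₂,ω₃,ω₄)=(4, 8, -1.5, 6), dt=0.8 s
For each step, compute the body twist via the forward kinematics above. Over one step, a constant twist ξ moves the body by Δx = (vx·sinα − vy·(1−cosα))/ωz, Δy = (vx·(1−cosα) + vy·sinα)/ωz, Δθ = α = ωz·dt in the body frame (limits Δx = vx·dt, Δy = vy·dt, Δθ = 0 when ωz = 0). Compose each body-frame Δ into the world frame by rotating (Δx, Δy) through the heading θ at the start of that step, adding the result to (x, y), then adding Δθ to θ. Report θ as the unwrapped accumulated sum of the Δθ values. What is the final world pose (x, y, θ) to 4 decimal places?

step 1: ξ=(vx,vy,ωz)=(-0.0550, -0.0050, -0.0217), dt=1.5 → body Δ=(-0.0826, -0.0062, -0.0326) → world pose (-0.0826, -0.0062, -0.0326)
step 2: ξ=(vx,vy,ωz)=(0.0600, -0.0300, -0.7391), dt=1.5 → body Δ=(0.0502, -0.0813, -1.1087) → world pose (-0.0351, -0.0891, -1.1413)
step 3: ξ=(vx,vy,ωz)=(-0.0400, -0.0100, -0.1739), dt=1.0 → body Δ=(-0.0407, -0.0065, -0.1739) → world pose (-0.0579, -0.0548, -1.3152)
step 4: ξ=(vx,vy,ωz)=(0.1650, -0.0350, 0.5000), dt=0.8 → body Δ=(0.1340, -0.0012, 0.4000) → world pose (-0.0252, -0.1848, -0.9152)

(-0.0252, -0.1848, -0.9152)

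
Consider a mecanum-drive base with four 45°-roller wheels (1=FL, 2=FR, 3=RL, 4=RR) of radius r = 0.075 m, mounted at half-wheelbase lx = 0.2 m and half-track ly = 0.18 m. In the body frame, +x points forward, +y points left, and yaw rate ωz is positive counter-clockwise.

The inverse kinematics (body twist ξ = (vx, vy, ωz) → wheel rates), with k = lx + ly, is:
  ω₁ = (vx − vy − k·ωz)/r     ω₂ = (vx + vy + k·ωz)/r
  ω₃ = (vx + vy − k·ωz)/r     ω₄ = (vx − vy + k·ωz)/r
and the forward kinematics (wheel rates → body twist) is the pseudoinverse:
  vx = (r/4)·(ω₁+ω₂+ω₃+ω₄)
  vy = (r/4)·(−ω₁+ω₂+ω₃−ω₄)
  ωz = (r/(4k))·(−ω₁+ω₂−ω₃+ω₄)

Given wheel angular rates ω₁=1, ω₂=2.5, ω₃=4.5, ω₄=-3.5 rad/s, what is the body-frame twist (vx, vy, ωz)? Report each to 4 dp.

k = lx + ly = 0.2 + 0.18 = 0.3800
ω₁+ω₂+ω₃+ω₄ = 4.5000  →  vx = (0.075/4)·4.5000 = 0.0844
−ω₁+ω₂+ω₃−ω₄ = 9.5000  →  vy = (0.075/4)·9.5000 = 0.1781
−ω₁+ω₂−ω₃+ω₄ = -6.5000  →  ωz = (0.075/1.5200)·-6.5000 = -0.3207

(0.0844, 0.1781, -0.3207)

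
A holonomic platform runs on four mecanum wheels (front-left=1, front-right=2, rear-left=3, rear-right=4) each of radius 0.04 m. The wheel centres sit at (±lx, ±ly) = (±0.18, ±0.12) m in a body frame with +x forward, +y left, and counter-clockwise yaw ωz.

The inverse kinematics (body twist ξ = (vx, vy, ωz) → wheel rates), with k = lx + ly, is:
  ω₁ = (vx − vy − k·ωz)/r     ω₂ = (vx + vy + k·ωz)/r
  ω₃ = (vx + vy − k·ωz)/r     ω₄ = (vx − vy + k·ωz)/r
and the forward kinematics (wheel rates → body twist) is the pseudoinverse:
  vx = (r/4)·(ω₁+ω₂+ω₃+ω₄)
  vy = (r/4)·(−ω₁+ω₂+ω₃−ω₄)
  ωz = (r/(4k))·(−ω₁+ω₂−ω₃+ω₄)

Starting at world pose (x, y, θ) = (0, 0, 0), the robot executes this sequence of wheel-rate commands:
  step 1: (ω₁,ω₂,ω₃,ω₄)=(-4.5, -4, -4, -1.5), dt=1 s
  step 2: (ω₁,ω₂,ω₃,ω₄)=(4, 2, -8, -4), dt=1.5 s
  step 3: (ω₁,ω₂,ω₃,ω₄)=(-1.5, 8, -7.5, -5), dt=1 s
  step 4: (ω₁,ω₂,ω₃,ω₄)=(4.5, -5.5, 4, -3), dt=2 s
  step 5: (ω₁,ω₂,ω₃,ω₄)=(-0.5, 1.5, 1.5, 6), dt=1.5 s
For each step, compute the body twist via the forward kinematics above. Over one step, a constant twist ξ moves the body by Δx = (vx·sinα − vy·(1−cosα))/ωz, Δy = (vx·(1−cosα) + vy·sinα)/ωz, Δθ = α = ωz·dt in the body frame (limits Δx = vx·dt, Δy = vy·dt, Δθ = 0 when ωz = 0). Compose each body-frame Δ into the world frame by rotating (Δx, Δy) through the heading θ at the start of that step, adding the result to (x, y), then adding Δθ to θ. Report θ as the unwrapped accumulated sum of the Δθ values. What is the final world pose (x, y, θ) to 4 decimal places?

step 1: ξ=(vx,vy,ωz)=(-0.1400, -0.0200, 0.1000), dt=1.0 → body Δ=(-0.1388, -0.0270, 0.1000) → world pose (-0.1388, -0.0270, 0.1000)
step 2: ξ=(vx,vy,ωz)=(-0.0600, -0.0600, 0.0667), dt=1.5 → body Δ=(-0.0854, -0.0943, 0.1000) → world pose (-0.2143, -0.1294, 0.2000)
step 3: ξ=(vx,vy,ωz)=(-0.0600, 0.0700, 0.4000), dt=1.0 → body Δ=(-0.0722, 0.0563, 0.4000) → world pose (-0.2963, -0.0885, 0.6000)
step 4: ξ=(vx,vy,ωz)=(0.0000, -0.0300, -0.5667), dt=2.0 → body Δ=(-0.0305, -0.0480, -1.1333) → world pose (-0.2944, -0.1453, -0.5333)
step 5: ξ=(vx,vy,ωz)=(0.0850, -0.0250, 0.2167), dt=1.5 → body Δ=(0.1313, -0.0163, 0.3250) → world pose (-0.1896, -0.2261, -0.2083)

(-0.1896, -0.2261, -0.2083)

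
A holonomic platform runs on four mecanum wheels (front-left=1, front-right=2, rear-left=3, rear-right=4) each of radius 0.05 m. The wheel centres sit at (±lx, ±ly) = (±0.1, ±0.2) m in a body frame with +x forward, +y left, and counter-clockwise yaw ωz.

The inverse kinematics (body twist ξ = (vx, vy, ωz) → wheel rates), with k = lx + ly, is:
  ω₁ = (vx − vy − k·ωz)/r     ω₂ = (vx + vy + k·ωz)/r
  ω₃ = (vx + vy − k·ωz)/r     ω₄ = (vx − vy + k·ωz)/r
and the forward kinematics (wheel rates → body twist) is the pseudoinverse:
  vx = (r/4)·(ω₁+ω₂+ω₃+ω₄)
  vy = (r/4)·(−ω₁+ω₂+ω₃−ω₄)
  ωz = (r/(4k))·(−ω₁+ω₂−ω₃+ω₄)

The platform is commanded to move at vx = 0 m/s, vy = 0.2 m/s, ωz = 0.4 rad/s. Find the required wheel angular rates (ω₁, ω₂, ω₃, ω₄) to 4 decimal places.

(-6.4000, 6.4000, 1.6000, -1.6000)

k = lx + ly = 0.1 + 0.2 = 0.3000;  k·ωz = 0.3000·0.4 = 0.1200
ω₁ (FL) = (vx − vy − k·ωz)/r = -0.3200/0.05 = -6.4000
ω₂ (FR) = (vx + vy + k·ωz)/r = 0.3200/0.05 = 6.4000
ω₃ (RL) = (vx + vy − k·ωz)/r = 0.0800/0.05 = 1.6000
ω₄ (RR) = (vx − vy + k·ωz)/r = -0.0800/0.05 = -1.6000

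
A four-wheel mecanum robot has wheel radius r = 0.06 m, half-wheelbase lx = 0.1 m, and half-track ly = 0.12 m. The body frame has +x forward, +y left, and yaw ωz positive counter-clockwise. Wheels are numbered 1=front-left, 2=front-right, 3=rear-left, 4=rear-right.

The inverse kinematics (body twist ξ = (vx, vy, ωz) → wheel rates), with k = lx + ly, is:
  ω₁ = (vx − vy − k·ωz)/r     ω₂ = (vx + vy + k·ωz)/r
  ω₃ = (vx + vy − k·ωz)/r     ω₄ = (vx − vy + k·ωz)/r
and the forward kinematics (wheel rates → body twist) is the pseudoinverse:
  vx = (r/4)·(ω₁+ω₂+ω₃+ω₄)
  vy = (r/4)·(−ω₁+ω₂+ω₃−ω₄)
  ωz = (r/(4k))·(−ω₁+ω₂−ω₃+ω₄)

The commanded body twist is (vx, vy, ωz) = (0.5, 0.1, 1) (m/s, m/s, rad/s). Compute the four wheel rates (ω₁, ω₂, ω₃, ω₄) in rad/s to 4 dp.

(3.0000, 13.6667, 6.3333, 10.3333)

k = lx + ly = 0.1 + 0.12 = 0.2200;  k·ωz = 0.2200·1 = 0.2200
ω₁ (FL) = (vx − vy − k·ωz)/r = 0.1800/0.06 = 3.0000
ω₂ (FR) = (vx + vy + k·ωz)/r = 0.8200/0.06 = 13.6667
ω₃ (RL) = (vx + vy − k·ωz)/r = 0.3800/0.06 = 6.3333
ω₄ (RR) = (vx − vy + k·ωz)/r = 0.6200/0.06 = 10.3333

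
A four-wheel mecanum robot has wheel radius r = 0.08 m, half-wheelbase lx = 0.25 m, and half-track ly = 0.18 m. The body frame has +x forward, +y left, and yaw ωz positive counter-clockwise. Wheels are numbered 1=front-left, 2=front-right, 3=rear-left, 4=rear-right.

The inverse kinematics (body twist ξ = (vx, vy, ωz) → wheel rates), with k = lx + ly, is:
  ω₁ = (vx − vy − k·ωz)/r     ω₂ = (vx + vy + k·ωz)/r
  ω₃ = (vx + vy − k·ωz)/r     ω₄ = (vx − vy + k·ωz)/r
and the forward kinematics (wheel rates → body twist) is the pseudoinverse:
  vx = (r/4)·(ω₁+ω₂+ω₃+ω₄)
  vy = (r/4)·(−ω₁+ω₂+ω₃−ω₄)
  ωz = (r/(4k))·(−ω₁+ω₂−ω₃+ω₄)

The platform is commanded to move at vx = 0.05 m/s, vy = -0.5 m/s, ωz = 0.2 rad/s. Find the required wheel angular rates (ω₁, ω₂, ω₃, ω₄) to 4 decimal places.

(5.8000, -4.5500, -6.7000, 7.9500)

k = lx + ly = 0.25 + 0.18 = 0.4300;  k·ωz = 0.4300·0.2 = 0.0860
ω₁ (FL) = (vx − vy − k·ωz)/r = 0.4640/0.08 = 5.8000
ω₂ (FR) = (vx + vy + k·ωz)/r = -0.3640/0.08 = -4.5500
ω₃ (RL) = (vx + vy − k·ωz)/r = -0.5360/0.08 = -6.7000
ω₄ (RR) = (vx − vy + k·ωz)/r = 0.6360/0.08 = 7.9500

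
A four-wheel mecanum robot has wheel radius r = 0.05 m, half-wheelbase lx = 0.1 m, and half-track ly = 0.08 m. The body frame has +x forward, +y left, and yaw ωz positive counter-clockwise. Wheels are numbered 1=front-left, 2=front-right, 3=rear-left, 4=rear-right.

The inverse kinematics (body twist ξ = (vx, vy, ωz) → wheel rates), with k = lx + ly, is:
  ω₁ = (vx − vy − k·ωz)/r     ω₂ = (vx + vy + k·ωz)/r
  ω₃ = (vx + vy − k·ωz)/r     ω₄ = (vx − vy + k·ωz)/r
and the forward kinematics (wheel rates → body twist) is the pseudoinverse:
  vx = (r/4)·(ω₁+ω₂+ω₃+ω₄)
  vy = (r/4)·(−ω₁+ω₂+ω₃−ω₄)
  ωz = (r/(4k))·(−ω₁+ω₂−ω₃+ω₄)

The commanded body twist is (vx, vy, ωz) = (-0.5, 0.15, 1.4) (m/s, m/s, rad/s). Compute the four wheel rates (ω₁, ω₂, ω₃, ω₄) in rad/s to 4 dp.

(-18.0400, -1.9600, -12.0400, -7.9600)

k = lx + ly = 0.1 + 0.08 = 0.1800;  k·ωz = 0.1800·1.4 = 0.2520
ω₁ (FL) = (vx − vy − k·ωz)/r = -0.9020/0.05 = -18.0400
ω₂ (FR) = (vx + vy + k·ωz)/r = -0.0980/0.05 = -1.9600
ω₃ (RL) = (vx + vy − k·ωz)/r = -0.6020/0.05 = -12.0400
ω₄ (RR) = (vx − vy + k·ωz)/r = -0.3980/0.05 = -7.9600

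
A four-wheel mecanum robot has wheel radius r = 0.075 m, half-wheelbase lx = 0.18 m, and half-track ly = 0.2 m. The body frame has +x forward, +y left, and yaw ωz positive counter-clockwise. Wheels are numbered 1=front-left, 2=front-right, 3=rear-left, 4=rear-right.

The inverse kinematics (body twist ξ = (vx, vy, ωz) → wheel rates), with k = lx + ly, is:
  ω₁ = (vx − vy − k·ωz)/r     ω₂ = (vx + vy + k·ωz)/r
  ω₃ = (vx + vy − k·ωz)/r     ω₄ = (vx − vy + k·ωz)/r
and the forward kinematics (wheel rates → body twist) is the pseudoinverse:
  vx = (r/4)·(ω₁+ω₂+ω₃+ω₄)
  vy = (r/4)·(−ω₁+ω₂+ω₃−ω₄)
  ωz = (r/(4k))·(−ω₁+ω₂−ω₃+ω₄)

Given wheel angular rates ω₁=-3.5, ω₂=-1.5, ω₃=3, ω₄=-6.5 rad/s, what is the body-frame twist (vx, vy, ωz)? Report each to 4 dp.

k = lx + ly = 0.18 + 0.2 = 0.3800
ω₁+ω₂+ω₃+ω₄ = -8.5000  →  vx = (0.075/4)·-8.5000 = -0.1594
−ω₁+ω₂+ω₃−ω₄ = 11.5000  →  vy = (0.075/4)·11.5000 = 0.2156
−ω₁+ω₂−ω₃+ω₄ = -7.5000  →  ωz = (0.075/1.5200)·-7.5000 = -0.3701

(-0.1594, 0.2156, -0.3701)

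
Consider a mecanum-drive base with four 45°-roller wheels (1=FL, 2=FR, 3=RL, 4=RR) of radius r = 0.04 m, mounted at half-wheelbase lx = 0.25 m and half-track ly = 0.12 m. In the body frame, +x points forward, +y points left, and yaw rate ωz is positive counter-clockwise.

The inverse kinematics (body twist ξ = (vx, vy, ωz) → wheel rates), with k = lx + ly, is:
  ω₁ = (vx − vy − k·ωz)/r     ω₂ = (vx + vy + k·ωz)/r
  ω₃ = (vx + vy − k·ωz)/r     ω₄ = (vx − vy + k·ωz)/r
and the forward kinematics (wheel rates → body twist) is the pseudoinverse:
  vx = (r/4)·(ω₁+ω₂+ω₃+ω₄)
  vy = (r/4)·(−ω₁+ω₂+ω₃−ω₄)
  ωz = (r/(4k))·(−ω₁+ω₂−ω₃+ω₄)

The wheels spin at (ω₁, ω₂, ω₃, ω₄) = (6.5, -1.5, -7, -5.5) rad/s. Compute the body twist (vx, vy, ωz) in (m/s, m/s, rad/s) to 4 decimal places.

(-0.0750, -0.0950, -0.1757)

k = lx + ly = 0.25 + 0.12 = 0.3700
ω₁+ω₂+ω₃+ω₄ = -7.5000  →  vx = (0.04/4)·-7.5000 = -0.0750
−ω₁+ω₂+ω₃−ω₄ = -9.5000  →  vy = (0.04/4)·-9.5000 = -0.0950
−ω₁+ω₂−ω₃+ω₄ = -6.5000  →  ωz = (0.04/1.4800)·-6.5000 = -0.1757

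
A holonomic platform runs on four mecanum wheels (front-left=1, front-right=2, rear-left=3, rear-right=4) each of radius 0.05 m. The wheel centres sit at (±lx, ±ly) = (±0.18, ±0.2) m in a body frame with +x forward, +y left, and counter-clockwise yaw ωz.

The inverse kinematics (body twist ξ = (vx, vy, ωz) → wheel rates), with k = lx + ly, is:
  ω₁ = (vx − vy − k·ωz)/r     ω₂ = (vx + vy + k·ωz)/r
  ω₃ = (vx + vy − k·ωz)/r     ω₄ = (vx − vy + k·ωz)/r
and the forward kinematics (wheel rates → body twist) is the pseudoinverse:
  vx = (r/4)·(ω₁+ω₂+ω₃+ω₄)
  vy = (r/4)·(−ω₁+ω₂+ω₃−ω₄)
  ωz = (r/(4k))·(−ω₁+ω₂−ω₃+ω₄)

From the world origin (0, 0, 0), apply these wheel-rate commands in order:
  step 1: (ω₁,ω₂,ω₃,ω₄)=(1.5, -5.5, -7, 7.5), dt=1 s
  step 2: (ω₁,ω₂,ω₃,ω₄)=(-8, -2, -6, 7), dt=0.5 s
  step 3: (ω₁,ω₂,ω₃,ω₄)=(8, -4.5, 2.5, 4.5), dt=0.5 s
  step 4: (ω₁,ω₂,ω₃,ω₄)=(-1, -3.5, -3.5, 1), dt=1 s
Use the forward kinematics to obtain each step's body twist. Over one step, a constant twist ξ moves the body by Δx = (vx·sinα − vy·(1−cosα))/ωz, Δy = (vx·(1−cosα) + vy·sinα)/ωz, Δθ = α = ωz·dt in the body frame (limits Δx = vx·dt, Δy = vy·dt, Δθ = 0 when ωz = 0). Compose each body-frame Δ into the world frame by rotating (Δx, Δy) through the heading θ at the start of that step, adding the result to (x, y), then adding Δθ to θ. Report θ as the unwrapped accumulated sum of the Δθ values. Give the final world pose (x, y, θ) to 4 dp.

(0.0105, -0.4997, 0.4523)

step 1: ξ=(vx,vy,ωz)=(-0.0438, -0.2688, 0.2467), dt=1.0 → body Δ=(-0.0103, -0.2714, 0.2467) → world pose (-0.0103, -0.2714, 0.2467)
step 2: ξ=(vx,vy,ωz)=(-0.1125, -0.0875, 0.6250), dt=0.5 → body Δ=(-0.0486, -0.0518, 0.3125) → world pose (-0.0448, -0.3335, 0.5592)
step 3: ξ=(vx,vy,ωz)=(0.1313, -0.1813, -0.3454), dt=0.5 → body Δ=(0.0575, -0.0958, -0.1727) → world pose (0.0548, -0.3842, 0.3865)
step 4: ξ=(vx,vy,ωz)=(-0.0875, -0.0875, 0.0658), dt=1.0 → body Δ=(-0.0846, -0.0903, 0.0658) → world pose (0.0105, -0.4997, 0.4523)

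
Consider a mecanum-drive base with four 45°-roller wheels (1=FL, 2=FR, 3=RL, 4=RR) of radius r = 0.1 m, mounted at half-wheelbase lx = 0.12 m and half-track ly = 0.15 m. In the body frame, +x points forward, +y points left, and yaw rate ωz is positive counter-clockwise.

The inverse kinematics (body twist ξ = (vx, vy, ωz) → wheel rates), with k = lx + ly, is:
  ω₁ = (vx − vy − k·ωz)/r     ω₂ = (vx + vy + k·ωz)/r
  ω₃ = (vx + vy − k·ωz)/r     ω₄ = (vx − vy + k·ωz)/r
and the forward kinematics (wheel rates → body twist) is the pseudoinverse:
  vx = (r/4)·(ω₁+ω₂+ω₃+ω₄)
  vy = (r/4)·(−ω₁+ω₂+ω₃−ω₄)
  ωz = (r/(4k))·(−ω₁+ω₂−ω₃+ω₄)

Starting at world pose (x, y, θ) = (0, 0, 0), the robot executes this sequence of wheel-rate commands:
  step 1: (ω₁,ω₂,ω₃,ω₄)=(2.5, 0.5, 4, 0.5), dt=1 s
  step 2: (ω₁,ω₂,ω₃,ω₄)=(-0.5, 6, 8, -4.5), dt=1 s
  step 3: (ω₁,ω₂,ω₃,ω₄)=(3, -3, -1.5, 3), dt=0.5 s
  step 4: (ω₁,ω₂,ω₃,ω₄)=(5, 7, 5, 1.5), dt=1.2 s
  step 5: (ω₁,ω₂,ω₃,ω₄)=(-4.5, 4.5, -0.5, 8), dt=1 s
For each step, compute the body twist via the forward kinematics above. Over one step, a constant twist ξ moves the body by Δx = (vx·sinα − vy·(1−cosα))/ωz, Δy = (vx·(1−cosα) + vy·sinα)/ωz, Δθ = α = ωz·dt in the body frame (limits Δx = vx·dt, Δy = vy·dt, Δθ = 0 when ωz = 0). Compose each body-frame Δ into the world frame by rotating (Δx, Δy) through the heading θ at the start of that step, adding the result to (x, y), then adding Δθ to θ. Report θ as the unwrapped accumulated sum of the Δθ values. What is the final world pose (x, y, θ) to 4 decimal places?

(1.0689, -0.4457, 0.3194)

step 1: ξ=(vx,vy,ωz)=(0.1875, 0.0375, -0.5093), dt=1.0 → body Δ=(0.1888, -0.0108, -0.5093) → world pose (0.1888, -0.0108, -0.5093)
step 2: ξ=(vx,vy,ωz)=(0.2250, 0.4750, -0.5556), dt=1.0 → body Δ=(0.3422, 0.3900, -0.5556) → world pose (0.6778, 0.1629, -1.0648)
step 3: ξ=(vx,vy,ωz)=(0.0375, -0.2625, -0.1389), dt=0.5 → body Δ=(0.0142, -0.1318, -0.0694) → world pose (0.5694, 0.0866, -1.1343)
step 4: ξ=(vx,vy,ωz)=(0.4625, 0.1375, -0.1389), dt=1.2 → body Δ=(0.5662, 0.1181, -0.1667) → world pose (0.9157, -0.3765, -1.3009)
step 5: ξ=(vx,vy,ωz)=(0.1875, 0.0125, 1.6204), dt=1.0 → body Δ=(0.1075, 0.1292, 1.6204) → world pose (1.0689, -0.4457, 0.3194)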